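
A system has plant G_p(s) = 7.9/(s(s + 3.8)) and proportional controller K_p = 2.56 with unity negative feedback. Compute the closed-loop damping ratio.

The closed-loop denominator is s(s+3.8) + 2.56·7.9 = s² + 3.8s + 20.22.
Matching s² + 2ζω_n s + ω_n²: ω_n = √20.22 = 4.497 rad/s and 2ζω_n = 3.8, so ζ = 3.8/(2·4.497) = 0.422.

ζ = 0.422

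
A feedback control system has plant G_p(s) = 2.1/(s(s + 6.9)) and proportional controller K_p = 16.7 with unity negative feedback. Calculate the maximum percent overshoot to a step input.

10.5%

From 1 + K_pG_p(s) = 0: s² + 6.9s + 35.07 = 0 ⇒ ω_n = 5.922, ζ = 0.5826.
%OS = 100·exp(−πζ/√(1−ζ²)) = 100·exp(−π·0.5826/√0.6606) = 10.5%.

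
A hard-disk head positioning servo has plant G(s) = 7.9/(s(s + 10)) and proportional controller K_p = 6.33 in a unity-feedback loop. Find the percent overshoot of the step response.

4.32%

The closed-loop denominator s² + 10s + 50.01 gives ω_n = √50.01 = 7.072 and ζ = 10/(2ω_n) = 0.7071.
%OS = 100·exp(−πζ/√(1−ζ²)) = 100·exp(−π·0.7071/√0.5001) = 4.32%.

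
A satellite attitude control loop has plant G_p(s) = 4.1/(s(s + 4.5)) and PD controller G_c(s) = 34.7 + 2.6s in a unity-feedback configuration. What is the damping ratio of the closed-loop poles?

ζ = 0.635

Forward path: (34.7 + 2.6s)·4.1/(s(s+4.5)). The closed-loop characteristic equation is s² + (4.5 + 4.1·2.6)s + 4.1·34.7 = 0.
That is s² + 15.16s + 142.3 = 0, so ω_n = 11.93 rad/s and ζ = 15.16/(2·11.93) = 0.6355.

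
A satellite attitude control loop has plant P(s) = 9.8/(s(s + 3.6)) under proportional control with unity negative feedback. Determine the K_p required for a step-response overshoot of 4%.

From %OS = 100·exp(−πζ/√(1−ζ²)) = 4%, ζ = −ln(0.04)/√(π²+ln²(0.04)) = 0.7156.
Characteristic equation s² + 3.6s + 9.8K_p = 0 gives ζ = 3.6/(2√(9.8K_p)).
Setting ζ = 0.7156: √(9.8K_p) = 3.6/(2·0.7156) = 2.515, so K_p = 6.326/9.8 = 0.646.

K_p = 0.646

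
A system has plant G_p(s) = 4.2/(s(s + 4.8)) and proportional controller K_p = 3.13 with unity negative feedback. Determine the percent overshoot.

6.24%

The closed-loop denominator s² + 4.8s + 13.15 gives ω_n = √13.15 = 3.626 and ζ = 4.8/(2ω_n) = 0.6619.
%OS = 100·exp(−πζ/√(1−ζ²)) = 100·exp(−π·0.6619/√0.5618) = 6.24%.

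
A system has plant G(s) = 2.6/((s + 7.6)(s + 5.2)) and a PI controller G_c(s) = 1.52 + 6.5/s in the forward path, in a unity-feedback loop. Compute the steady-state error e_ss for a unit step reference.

0

The open loop G_c(s)G(s) has a pole at the origin (type 1), so the static position error constant is infinite and e_ss = 1/(1+∞) = 0.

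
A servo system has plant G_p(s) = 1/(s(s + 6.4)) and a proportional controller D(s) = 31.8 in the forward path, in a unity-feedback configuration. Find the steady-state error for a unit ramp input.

The loop has one pole at the origin (type 1). Velocity error constant K_v = lim_{s→0} s·D(s)G_p(s) = 31.8·1/6.4 = 4.969.
Steady-state error to a unit ramp: e_ss = 1/K_v = 0.201.

0.201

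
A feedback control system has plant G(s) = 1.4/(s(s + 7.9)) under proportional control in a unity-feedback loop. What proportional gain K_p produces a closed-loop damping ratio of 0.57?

K_p = 34.3

Closed-loop characteristic equation: s² + 7.9s + K_p·1.4 = 0.
So ω_n = √(1.4K_p) and 2ζω_n = 7.9, giving ζ = 7.9/(2√(1.4K_p)).
Setting ζ = 0.57: √(1.4K_p) = 7.9/(2·0.57) = 6.93, so K_p = 48.02/1.4 = 34.3.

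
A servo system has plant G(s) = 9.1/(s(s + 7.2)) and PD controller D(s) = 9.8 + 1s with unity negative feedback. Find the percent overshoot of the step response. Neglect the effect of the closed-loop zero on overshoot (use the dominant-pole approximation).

0.467%

Forward path: (9.8 + 1s)·9.1/(s(s+7.2)). The closed-loop characteristic equation is s² + (7.2 + 9.1·1)s + 9.1·9.8 = 0.
That is s² + 16.3s + 89.18 = 0, so ω_n = 9.444 rad/s and ζ = 16.3/(2·9.444) = 0.863.
%OS = 100·exp(−πζ/√(1−ζ²)) = 0.467%.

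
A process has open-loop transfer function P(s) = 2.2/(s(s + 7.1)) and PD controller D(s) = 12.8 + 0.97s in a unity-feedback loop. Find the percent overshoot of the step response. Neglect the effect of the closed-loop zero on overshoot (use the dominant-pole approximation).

Forward path: (12.8 + 0.97s)·2.2/(s(s+7.1)). The closed-loop characteristic equation is s² + (7.1 + 2.2·0.97)s + 2.2·12.8 = 0.
That is s² + 9.234s + 28.16 = 0, so ω_n = 5.307 rad/s and ζ = 9.234/(2·5.307) = 0.87.
%OS = 100·exp(−πζ/√(1−ζ²)) = 0.391%.

0.391%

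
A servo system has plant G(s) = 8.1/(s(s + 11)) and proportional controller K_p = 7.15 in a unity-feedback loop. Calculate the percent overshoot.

The closed-loop denominator s² + 11s + 57.91 gives ω_n = √57.91 = 7.61 and ζ = 11/(2ω_n) = 0.7227.
%OS = 100·exp(−πζ/√(1−ζ²)) = 100·exp(−π·0.7227/√0.4777) = 3.74%.

3.74%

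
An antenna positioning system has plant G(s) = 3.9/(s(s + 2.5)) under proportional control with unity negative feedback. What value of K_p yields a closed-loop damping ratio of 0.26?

K_p = 5.93

Closed-loop characteristic equation: s² + 2.5s + K_p·3.9 = 0.
So ω_n = √(3.9K_p) and 2ζω_n = 2.5, giving ζ = 2.5/(2√(3.9K_p)).
Setting ζ = 0.26: √(3.9K_p) = 2.5/(2·0.26) = 4.808, so K_p = 23.11/3.9 = 5.93.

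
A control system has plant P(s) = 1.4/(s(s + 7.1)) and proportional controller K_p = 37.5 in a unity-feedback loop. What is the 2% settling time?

From 1 + K_pP(s) = 0: s² + 7.1s + 52.5 = 0 ⇒ ω_n = 7.246, ζ = 0.4899.
2% settling time T_s ≈ 4/(ζω_n) = 4/3.55 = 1.13 s.

T_s ≈ 1.13 s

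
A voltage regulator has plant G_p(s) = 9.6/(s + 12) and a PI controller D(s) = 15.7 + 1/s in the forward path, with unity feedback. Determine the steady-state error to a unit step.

The open loop D(s)G_p(s) has a pole at the origin (type 1), so the static position error constant is infinite and e_ss = 1/(1+∞) = 0.

0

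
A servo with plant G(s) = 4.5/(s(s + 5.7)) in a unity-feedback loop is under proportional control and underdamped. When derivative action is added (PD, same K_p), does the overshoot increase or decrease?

The derivative term adds K·K_d to the s-coefficient of the characteristic equation, raising 2ζω_n while ω_n is unchanged; ζ increases, so overshoot decreases.

decrease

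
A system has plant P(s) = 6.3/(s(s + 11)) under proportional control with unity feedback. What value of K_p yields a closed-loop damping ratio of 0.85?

K_p = 6.65

Closed-loop characteristic equation: s² + 11s + K_p·6.3 = 0.
So ω_n = √(6.3K_p) and 2ζω_n = 11, giving ζ = 11/(2√(6.3K_p)).
Setting ζ = 0.85: √(6.3K_p) = 11/(2·0.85) = 6.471, so K_p = 41.87/6.3 = 6.65.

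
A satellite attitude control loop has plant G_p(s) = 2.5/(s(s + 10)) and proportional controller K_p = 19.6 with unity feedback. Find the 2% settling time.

The closed-loop denominator s² + 10s + 49 gives ω_n = √49 = 7 and ζ = 10/(2ω_n) = 0.7143.
2% settling time T_s ≈ 4/(ζω_n) = 4/5 = 0.8 s.

T_s ≈ 0.8 s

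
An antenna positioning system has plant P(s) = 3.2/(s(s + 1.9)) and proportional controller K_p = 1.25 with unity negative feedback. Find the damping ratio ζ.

1 + K_p·P(s) = 0 gives s² + 1.9s + 4 = 0.
So ω_n² = 4 ⇒ ω_n = 2 rad/s, and ζ = 1.9/(2ω_n) = 0.475.

ζ = 0.475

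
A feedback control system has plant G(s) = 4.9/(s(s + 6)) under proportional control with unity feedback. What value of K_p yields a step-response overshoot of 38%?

From %OS = 100·exp(−πζ/√(1−ζ²)) = 38%, ζ = −ln(0.38)/√(π²+ln²(0.38)) = 0.2943.
Characteristic equation s² + 6s + 4.9K_p = 0 gives ζ = 6/(2√(4.9K_p)).
Setting ζ = 0.2943: √(4.9K_p) = 6/(2·0.2943) = 10.19, so K_p = 103.9/4.9 = 21.2.

K_p = 21.2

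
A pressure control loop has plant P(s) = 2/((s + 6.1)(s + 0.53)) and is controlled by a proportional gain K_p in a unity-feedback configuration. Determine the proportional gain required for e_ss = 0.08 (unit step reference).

Steady-state error for a unit step on this type-0 loop is 1/(1 + K_p·P(0)).
P(0) = 0.6186. Require 1/(1 + K_p·0.6186) = 0.08, so 1 + 0.6186·K_p = 12.5.
K_p = (12.5 − 1)/0.6186 = 18.6.

K_p = 18.6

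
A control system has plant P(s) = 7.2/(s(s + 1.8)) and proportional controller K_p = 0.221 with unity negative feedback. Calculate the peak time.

The closed-loop denominator s² + 1.8s + 1.591 gives ω_n = √1.591 = 1.261 and ζ = 1.8/(2ω_n) = 0.7135.
Damped frequency ω_d = ω_n√(1−ζ²) = 0.8839 rad/s, so peak time T_p = π/ω_d = 3.55 s.

T_p = 3.55 s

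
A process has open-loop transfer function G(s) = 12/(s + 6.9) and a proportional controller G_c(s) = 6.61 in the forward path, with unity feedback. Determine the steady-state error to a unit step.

0.08

The loop is type 0. Static position error constant K_pos = G_c(0)·G(0) = 6.61·1.739 = 11.5.
Steady-state error to a unit step: e_ss = 1/(1+K_pos) = 1/12.5 = 0.08.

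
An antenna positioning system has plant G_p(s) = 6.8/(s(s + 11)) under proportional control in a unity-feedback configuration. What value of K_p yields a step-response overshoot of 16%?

K_p = 17.5

From %OS = 100·exp(−πζ/√(1−ζ²)) = 16%, ζ = −ln(0.16)/√(π²+ln²(0.16)) = 0.5039.
Characteristic equation s² + 11s + 6.8K_p = 0 gives ζ = 11/(2√(6.8K_p)).
Setting ζ = 0.5039: √(6.8K_p) = 11/(2·0.5039) = 10.92, so K_p = 119.1/6.8 = 17.5.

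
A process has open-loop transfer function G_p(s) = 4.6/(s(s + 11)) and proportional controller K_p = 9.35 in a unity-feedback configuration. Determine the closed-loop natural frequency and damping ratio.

The closed-loop denominator is s(s+11) + 9.35·4.6 = s² + 11s + 43.01.
So ω_n² = 43.01 ⇒ ω_n = 6.558 rad/s, and ζ = 11/(2ω_n) = 0.839.

ω_n = 6.56 rad/s, ζ = 0.839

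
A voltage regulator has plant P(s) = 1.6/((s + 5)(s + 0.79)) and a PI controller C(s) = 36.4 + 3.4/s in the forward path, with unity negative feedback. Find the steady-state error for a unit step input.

The open loop C(s)P(s) has a pole at the origin (type 1), so the static position error constant is infinite and e_ss = 1/(1+∞) = 0.

0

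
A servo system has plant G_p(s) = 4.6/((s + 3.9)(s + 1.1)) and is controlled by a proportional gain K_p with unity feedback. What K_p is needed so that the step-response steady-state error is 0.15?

K_p = 5.28

The loop is type 0, so e_ss(step) = 1/(1 + K_pos) with K_pos = K_p·G_p(0).
G_p(0) = 1.072. Require 1/(1 + K_p·1.072) = 0.15, so 1 + 1.072·K_p = 6.667.
K_p = (6.667 − 1)/1.072 = 5.28.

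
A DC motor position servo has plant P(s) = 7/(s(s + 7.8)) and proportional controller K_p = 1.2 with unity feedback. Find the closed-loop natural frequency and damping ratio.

ω_n = 2.9 rad/s, ζ = 1.35

The closed-loop denominator is s(s+7.8) + 1.2·7 = s² + 7.8s + 8.4.
Matching s² + 2ζω_n s + ω_n²: ω_n = √8.4 = 2.898 rad/s and 2ζω_n = 7.8, so ζ = 7.8/(2·2.898) = 1.35.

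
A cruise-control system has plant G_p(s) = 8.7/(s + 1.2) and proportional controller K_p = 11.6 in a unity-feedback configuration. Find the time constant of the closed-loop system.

Closed-loop transfer function: T(s) = K_p·G_p(s)/(1 + K_p·G_p(s)) = 100.9/(s + 1.2 + 100.9) = 100.9/(s + 102.1).
Time constant τ = 1/102.1 = 0.00979 s.

τ = 0.00979 s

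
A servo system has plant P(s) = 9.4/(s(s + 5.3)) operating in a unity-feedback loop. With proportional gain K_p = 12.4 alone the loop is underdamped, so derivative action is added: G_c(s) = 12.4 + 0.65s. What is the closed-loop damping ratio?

Forward path: (12.4 + 0.65s)·9.4/(s(s+5.3)). The closed-loop characteristic equation is s² + (5.3 + 9.4·0.65)s + 9.4·12.4 = 0.
That is s² + 11.41s + 116.6 = 0, so ω_n = 10.8 rad/s and ζ = 11.41/(2·10.8) = 0.5284.

ζ = 0.528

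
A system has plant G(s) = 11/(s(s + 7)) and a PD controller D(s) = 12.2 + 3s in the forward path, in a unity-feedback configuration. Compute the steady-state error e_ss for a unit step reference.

The open loop D(s)G(s) has a pole at the origin (type 1), so the static position error constant is infinite and e_ss = 1/(1+∞) = 0.

0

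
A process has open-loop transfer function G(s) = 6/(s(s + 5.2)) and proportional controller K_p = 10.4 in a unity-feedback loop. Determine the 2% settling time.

From 1 + K_pG(s) = 0: s² + 5.2s + 62.4 = 0 ⇒ ω_n = 7.899, ζ = 0.3291.
2% settling time T_s ≈ 4/(ζω_n) = 4/2.6 = 1.54 s.

T_s ≈ 1.54 s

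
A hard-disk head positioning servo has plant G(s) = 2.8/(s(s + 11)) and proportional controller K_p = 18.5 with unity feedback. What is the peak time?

Closed-loop characteristic equation: s² + 11s + 51.8 = 0, so ω_n = 7.197 rad/s and ζ = 11/(2·7.197) = 0.7642.
Damped frequency ω_d = ω_n√(1−ζ²) = 4.642 rad/s, so peak time T_p = π/ω_d = 0.677 s.

T_p = 0.677 s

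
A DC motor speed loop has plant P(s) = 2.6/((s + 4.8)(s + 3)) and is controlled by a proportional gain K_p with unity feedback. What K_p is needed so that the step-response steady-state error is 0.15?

K_p = 31.4

The loop is type 0, so e_ss(step) = 1/(1 + K_pos) with K_pos = K_p·P(0).
P(0) = 0.1806. Require 1/(1 + K_p·0.1806) = 0.15, so 1 + 0.1806·K_p = 6.667.
K_p = (6.667 − 1)/0.1806 = 31.4.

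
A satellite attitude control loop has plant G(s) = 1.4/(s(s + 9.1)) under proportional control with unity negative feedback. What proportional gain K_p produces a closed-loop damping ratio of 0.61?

Closed-loop characteristic equation: s² + 9.1s + K_p·1.4 = 0.
So ω_n = √(1.4K_p) and 2ζω_n = 9.1, giving ζ = 9.1/(2√(1.4K_p)).
Setting ζ = 0.61: √(1.4K_p) = 9.1/(2·0.61) = 7.459, so K_p = 55.64/1.4 = 39.7.

K_p = 39.7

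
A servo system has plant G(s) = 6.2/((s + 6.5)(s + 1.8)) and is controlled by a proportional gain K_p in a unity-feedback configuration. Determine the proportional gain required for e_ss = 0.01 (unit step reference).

For a type-0 loop with proportional control, e_ss = 1/(1 + K_p·G(0)).
G(0) = 0.5299. Require 1/(1 + K_p·0.5299) = 0.01, so 1 + 0.5299·K_p = 100.
K_p = (100 − 1)/0.5299 = 187.

K_p = 187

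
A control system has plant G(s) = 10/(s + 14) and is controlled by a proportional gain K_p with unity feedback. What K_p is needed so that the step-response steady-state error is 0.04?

Steady-state error for a unit step on this type-0 loop is 1/(1 + K_p·G(0)).
G(0) = 0.7143. Require 1/(1 + K_p·0.7143) = 0.04, so 1 + 0.7143·K_p = 25.
K_p = (25 − 1)/0.7143 = 33.6.

K_p = 33.6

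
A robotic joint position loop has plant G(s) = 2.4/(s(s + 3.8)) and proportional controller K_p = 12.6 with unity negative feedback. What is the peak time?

Closed-loop characteristic equation: s² + 3.8s + 30.24 = 0, so ω_n = 5.499 rad/s and ζ = 3.8/(2·5.499) = 0.3455.
Damped frequency ω_d = ω_n√(1−ζ²) = 5.16 rad/s, so peak time T_p = π/ω_d = 0.609 s.

T_p = 0.609 s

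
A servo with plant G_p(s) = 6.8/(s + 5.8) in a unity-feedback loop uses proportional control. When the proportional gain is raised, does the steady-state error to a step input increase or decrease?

The position error constant K_pos = K_p·G_p(0) grows with K_p, and e_ss = 1/(1+K_pos) falls.

decrease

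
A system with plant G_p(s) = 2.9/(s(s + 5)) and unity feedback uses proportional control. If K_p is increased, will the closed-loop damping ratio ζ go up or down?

decrease

ζ = 5/(2√(2.9K_p)); increasing K_p raises the denominator, so ζ falls.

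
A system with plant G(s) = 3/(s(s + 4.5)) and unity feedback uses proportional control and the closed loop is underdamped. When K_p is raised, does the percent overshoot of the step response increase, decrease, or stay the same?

ζ = 4.5/(2√(3K_p)) decreases as K_p grows; lower damping means more overshoot.

increase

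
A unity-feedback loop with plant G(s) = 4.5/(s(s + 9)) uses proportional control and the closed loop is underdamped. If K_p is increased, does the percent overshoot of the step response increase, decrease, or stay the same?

Characteristic equation s² + 9s + K_p·4.5 = 0: raising K_p raises ω_n while 2ζω_n = 9 is fixed, so ζ falls and overshoot grows.

increase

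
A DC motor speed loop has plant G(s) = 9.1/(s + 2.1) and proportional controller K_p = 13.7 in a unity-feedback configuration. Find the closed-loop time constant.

τ = 0.00789 s

Closed-loop transfer function: T(s) = K_p·G(s)/(1 + K_p·G(s)) = 124.7/(s + 2.1 + 124.7) = 124.7/(s + 126.8).
Time constant τ = 1/126.8 = 0.00789 s.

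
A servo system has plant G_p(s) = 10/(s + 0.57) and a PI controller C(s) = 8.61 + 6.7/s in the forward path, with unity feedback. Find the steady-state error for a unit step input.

0

The open loop C(s)G_p(s) has a pole at the origin (type 1), so the static position error constant is infinite and e_ss = 1/(1+∞) = 0.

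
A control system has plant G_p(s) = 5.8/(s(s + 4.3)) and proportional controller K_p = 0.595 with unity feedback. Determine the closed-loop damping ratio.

ζ = 1.16

The closed-loop denominator is s(s+4.3) + 0.595·5.8 = s² + 4.3s + 3.451.
Matching s² + 2ζω_n s + ω_n²: ω_n = √3.451 = 1.858 rad/s and 2ζω_n = 4.3, so ζ = 4.3/(2·1.858) = 1.16.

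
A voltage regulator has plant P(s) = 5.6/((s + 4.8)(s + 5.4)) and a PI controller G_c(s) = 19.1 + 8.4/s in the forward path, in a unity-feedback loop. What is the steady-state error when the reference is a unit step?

0

The open loop G_c(s)P(s) has a pole at the origin (type 1), so the static position error constant is infinite and e_ss = 1/(1+∞) = 0.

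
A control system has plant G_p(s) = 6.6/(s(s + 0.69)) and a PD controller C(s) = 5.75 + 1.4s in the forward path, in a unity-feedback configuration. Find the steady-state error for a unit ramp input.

0.0182

The loop has one pole at the origin (type 1). Velocity error constant K_v = lim_{s→0} s·C(s)G_p(s) = 5.75·6.6/0.69 = 55.
Steady-state error to a unit ramp: e_ss = 1/K_v = 0.0182.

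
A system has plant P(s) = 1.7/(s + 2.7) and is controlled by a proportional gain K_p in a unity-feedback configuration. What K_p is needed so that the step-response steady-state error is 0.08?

K_p = 18.3

For a type-0 loop with proportional control, e_ss = 1/(1 + K_p·P(0)).
P(0) = 0.6296. Require 1/(1 + K_p·0.6296) = 0.08, so 1 + 0.6296·K_p = 12.5.
K_p = (12.5 − 1)/0.6296 = 18.3.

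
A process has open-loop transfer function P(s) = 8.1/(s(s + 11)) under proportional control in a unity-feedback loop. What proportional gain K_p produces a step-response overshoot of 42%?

K_p = 52.7

From %OS = 100·exp(−πζ/√(1−ζ²)) = 42%, ζ = −ln(0.42)/√(π²+ln²(0.42)) = 0.2662.
Characteristic equation s² + 11s + 8.1K_p = 0 gives ζ = 11/(2√(8.1K_p)).
Setting ζ = 0.2662: √(8.1K_p) = 11/(2·0.2662) = 20.66, so K_p = 427/8.1 = 52.7.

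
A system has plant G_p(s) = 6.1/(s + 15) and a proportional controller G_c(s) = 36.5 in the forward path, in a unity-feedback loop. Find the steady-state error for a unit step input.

0.0631

The loop is type 0. Static position error constant K_pos = G_c(0)·G_p(0) = 36.5·0.4067 = 14.84.
Steady-state error to a unit step: e_ss = 1/(1+K_pos) = 1/15.84 = 0.0631.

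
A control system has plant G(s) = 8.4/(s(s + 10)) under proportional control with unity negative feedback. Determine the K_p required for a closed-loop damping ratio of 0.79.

K_p = 4.77

Closed-loop characteristic equation: s² + 10s + K_p·8.4 = 0.
So ω_n = √(8.4K_p) and 2ζω_n = 10, giving ζ = 10/(2√(8.4K_p)).
Setting ζ = 0.79: √(8.4K_p) = 10/(2·0.79) = 6.329, so K_p = 40.06/8.4 = 4.77.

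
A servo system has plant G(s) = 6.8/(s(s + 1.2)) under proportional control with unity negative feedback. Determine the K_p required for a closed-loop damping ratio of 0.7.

K_p = 0.108

Closed-loop characteristic equation: s² + 1.2s + K_p·6.8 = 0.
So ω_n = √(6.8K_p) and 2ζω_n = 1.2, giving ζ = 1.2/(2√(6.8K_p)).
Setting ζ = 0.7: √(6.8K_p) = 1.2/(2·0.7) = 0.8571, so K_p = 0.7347/6.8 = 0.108.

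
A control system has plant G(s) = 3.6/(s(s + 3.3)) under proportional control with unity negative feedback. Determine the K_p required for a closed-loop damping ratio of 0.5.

Closed-loop characteristic equation: s² + 3.3s + K_p·3.6 = 0.
So ω_n = √(3.6K_p) and 2ζω_n = 3.3, giving ζ = 3.3/(2√(3.6K_p)).
Setting ζ = 0.5: √(3.6K_p) = 3.3/(2·0.5) = 3.3, so K_p = 10.89/3.6 = 3.02.

K_p = 3.02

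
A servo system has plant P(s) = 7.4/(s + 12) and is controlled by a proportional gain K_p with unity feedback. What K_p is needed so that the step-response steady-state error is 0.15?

For a type-0 loop with proportional control, e_ss = 1/(1 + K_p·P(0)).
P(0) = 0.6167. Require 1/(1 + K_p·0.6167) = 0.15, so 1 + 0.6167·K_p = 6.667.
K_p = (6.667 − 1)/0.6167 = 9.19.

K_p = 9.19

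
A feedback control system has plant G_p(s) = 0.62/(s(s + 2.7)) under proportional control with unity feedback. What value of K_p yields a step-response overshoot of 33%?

K_p = 26.5

From %OS = 100·exp(−πζ/√(1−ζ²)) = 33%, ζ = −ln(0.33)/√(π²+ln²(0.33)) = 0.3328.
Characteristic equation s² + 2.7s + 0.62K_p = 0 gives ζ = 2.7/(2√(0.62K_p)).
Setting ζ = 0.3328: √(0.62K_p) = 2.7/(2·0.3328) = 4.057, so K_p = 16.46/0.62 = 26.5.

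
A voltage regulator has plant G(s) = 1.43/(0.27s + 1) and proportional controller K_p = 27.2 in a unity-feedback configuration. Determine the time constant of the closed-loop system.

Closed loop: T(s) = K_p·G/(1+K_p·G) = 38.9/(0.27s + 1 + 38.9), with pole at s = −(1 + 38.9)/0.27 = −147.8.
Closed-loop time constant τ = 1/147.8 = 0.00677 s.

τ = 0.00677 s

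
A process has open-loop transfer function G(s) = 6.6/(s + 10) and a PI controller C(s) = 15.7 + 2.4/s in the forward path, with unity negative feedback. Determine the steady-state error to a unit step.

The open loop C(s)G(s) has a pole at the origin (type 1), so the static position error constant is infinite and e_ss = 1/(1+∞) = 0.

0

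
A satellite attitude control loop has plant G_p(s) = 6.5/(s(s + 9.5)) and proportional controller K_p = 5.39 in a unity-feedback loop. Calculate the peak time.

Closed-loop characteristic equation: s² + 9.5s + 35.03 = 0, so ω_n = 5.919 rad/s and ζ = 9.5/(2·5.919) = 0.8025.
Damped frequency ω_d = ω_n√(1−ζ²) = 3.532 rad/s, so peak time T_p = π/ω_d = 0.89 s.

T_p = 0.89 s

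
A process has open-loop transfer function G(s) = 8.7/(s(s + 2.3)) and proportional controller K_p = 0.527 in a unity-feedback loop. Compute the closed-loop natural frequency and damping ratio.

With unity feedback the closed-loop characteristic equation is s² + 2.3s + 0.527·8.7 = s² + 2.3s + 4.585 = 0.
Matching s² + 2ζω_n s + ω_n²: ω_n = √4.585 = 2.141 rad/s and 2ζω_n = 2.3, so ζ = 2.3/(2·2.141) = 0.537.

ω_n = 2.14 rad/s, ζ = 0.537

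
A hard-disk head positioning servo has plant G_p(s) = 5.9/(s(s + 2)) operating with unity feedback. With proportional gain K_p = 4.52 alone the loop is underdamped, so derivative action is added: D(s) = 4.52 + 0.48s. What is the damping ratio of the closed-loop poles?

ζ = 0.468

Forward path: (4.52 + 0.48s)·5.9/(s(s+2)). The closed-loop characteristic equation is s² + (2 + 5.9·0.48)s + 5.9·4.52 = 0.
That is s² + 4.832s + 26.67 = 0, so ω_n = 5.164 rad/s and ζ = 4.832/(2·5.164) = 0.4678.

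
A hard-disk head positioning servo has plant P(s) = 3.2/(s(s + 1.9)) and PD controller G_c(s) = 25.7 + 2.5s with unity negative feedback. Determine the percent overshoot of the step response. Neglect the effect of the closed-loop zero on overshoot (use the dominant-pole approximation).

Forward path: (25.7 + 2.5s)·3.2/(s(s+1.9)). The closed-loop characteristic equation is s² + (1.9 + 3.2·2.5)s + 3.2·25.7 = 0.
That is s² + 9.9s + 82.24 = 0, so ω_n = 9.069 rad/s and ζ = 9.9/(2·9.069) = 0.5458.
%OS = 100·exp(−πζ/√(1−ζ²)) = 12.9%.

12.9%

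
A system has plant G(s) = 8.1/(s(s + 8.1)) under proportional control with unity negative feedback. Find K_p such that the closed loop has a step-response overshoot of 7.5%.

K_p = 5

From %OS = 100·exp(−πζ/√(1−ζ²)) = 7.5%, ζ = −ln(0.075)/√(π²+ln²(0.075)) = 0.6362.
Characteristic equation s² + 8.1s + 8.1K_p = 0 gives ζ = 8.1/(2√(8.1K_p)).
Setting ζ = 0.6362: √(8.1K_p) = 8.1/(2·0.6362) = 6.366, so K_p = 40.53/8.1 = 5.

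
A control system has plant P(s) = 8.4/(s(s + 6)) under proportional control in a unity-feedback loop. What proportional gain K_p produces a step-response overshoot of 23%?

K_p = 5.97

From %OS = 100·exp(−πζ/√(1−ζ²)) = 23%, ζ = −ln(0.23)/√(π²+ln²(0.23)) = 0.4237.
Characteristic equation s² + 6s + 8.4K_p = 0 gives ζ = 6/(2√(8.4K_p)).
Setting ζ = 0.4237: √(8.4K_p) = 6/(2·0.4237) = 7.08, so K_p = 50.12/8.4 = 5.97.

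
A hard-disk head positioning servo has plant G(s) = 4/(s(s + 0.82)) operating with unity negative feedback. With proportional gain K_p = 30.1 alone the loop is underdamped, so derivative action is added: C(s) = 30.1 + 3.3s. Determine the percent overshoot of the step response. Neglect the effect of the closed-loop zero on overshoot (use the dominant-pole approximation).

Forward path: (30.1 + 3.3s)·4/(s(s+0.82)). The closed-loop characteristic equation is s² + (0.82 + 4·3.3)s + 4·30.1 = 0.
That is s² + 14.02s + 120.4 = 0, so ω_n = 10.97 rad/s and ζ = 14.02/(2·10.97) = 0.6389.
%OS = 100·exp(−πζ/√(1−ζ²)) = 7.36%.

7.36%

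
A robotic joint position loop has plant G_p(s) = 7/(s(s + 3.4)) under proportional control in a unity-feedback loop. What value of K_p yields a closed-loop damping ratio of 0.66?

Closed-loop characteristic equation: s² + 3.4s + K_p·7 = 0.
So ω_n = √(7K_p) and 2ζω_n = 3.4, giving ζ = 3.4/(2√(7K_p)).
Setting ζ = 0.66: √(7K_p) = 3.4/(2·0.66) = 2.576, so K_p = 6.635/7 = 0.948.

K_p = 0.948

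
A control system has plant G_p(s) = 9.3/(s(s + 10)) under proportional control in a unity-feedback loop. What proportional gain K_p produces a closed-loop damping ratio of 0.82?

K_p = 4

Closed-loop characteristic equation: s² + 10s + K_p·9.3 = 0.
So ω_n = √(9.3K_p) and 2ζω_n = 10, giving ζ = 10/(2√(9.3K_p)).
Setting ζ = 0.82: √(9.3K_p) = 10/(2·0.82) = 6.098, so K_p = 37.18/9.3 = 4.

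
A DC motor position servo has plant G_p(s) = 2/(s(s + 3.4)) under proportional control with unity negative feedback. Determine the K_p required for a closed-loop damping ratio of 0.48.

Closed-loop characteristic equation: s² + 3.4s + K_p·2 = 0.
So ω_n = √(2K_p) and 2ζω_n = 3.4, giving ζ = 3.4/(2√(2K_p)).
Setting ζ = 0.48: √(2K_p) = 3.4/(2·0.48) = 3.542, so K_p = 12.54/2 = 6.27.

K_p = 6.27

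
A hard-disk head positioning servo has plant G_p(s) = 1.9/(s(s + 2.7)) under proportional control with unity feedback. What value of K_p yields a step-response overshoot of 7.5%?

K_p = 2.37

From %OS = 100·exp(−πζ/√(1−ζ²)) = 7.5%, ζ = −ln(0.075)/√(π²+ln²(0.075)) = 0.6362.
Characteristic equation s² + 2.7s + 1.9K_p = 0 gives ζ = 2.7/(2√(1.9K_p)).
Setting ζ = 0.6362: √(1.9K_p) = 2.7/(2·0.6362) = 2.122, so K_p = 4.503/1.9 = 2.37.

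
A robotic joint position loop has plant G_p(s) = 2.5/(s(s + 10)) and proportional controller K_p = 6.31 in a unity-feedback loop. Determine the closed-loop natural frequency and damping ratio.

With unity feedback the closed-loop characteristic equation is s² + 10s + 6.31·2.5 = s² + 10s + 15.77 = 0.
Matching s² + 2ζω_n s + ω_n²: ω_n = √15.77 = 3.972 rad/s and 2ζω_n = 10, so ζ = 10/(2·3.972) = 1.26.

ω_n = 3.97 rad/s, ζ = 1.26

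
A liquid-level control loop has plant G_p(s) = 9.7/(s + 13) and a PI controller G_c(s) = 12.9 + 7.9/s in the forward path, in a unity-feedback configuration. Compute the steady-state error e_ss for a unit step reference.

The open loop G_c(s)G_p(s) has a pole at the origin (type 1), so the static position error constant is infinite and e_ss = 1/(1+∞) = 0.

0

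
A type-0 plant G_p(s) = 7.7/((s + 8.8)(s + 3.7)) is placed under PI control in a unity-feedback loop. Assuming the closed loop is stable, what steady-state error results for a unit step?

The PI controller's integrator makes the forward path type 1, so e_ss to a step is zero.

0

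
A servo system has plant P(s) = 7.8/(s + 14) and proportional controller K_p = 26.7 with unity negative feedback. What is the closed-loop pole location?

Closed-loop transfer function: T(s) = K_p·P(s)/(1 + K_p·P(s)) = 208.3/(s + 14 + 208.3) = 208.3/(s + 222.3).
The closed-loop pole is at s = −222.3.

s = -222.3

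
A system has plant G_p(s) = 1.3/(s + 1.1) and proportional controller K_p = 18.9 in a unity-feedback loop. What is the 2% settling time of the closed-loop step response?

T_s ≈ 0.156 s

Closed-loop transfer function: T(s) = K_p·G_p(s)/(1 + K_p·G_p(s)) = 24.57/(s + 1.1 + 24.57) = 24.57/(s + 25.67).
Time constant τ = 1/25.67 = 0.03896 s, so the 2% settling time is about 4τ = 0.156 s.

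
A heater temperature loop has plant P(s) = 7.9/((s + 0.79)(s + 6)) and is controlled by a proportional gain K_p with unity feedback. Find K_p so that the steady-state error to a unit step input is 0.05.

The loop is type 0, so e_ss(step) = 1/(1 + K_pos) with K_pos = K_p·P(0).
P(0) = 1.667. Require 1/(1 + K_p·1.667) = 0.05, so 1 + 1.667·K_p = 20.
K_p = (20 − 1)/1.667 = 11.4.

K_p = 11.4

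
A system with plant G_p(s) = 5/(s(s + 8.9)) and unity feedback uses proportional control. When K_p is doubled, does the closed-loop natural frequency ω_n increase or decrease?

increase

ω_n = √(5·K_p), which grows with K_p.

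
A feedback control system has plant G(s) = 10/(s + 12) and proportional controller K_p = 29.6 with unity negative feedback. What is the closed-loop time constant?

Closed-loop transfer function: T(s) = K_p·G(s)/(1 + K_p·G(s)) = 296/(s + 12 + 296) = 296/(s + 308).
Time constant τ = 1/308 = 0.00325 s.

τ = 0.00325 s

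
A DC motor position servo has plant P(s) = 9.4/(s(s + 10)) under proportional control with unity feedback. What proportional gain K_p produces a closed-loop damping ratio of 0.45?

Closed-loop characteristic equation: s² + 10s + K_p·9.4 = 0.
So ω_n = √(9.4K_p) and 2ζω_n = 10, giving ζ = 10/(2√(9.4K_p)).
Setting ζ = 0.45: √(9.4K_p) = 10/(2·0.45) = 11.11, so K_p = 123.5/9.4 = 13.1.

K_p = 13.1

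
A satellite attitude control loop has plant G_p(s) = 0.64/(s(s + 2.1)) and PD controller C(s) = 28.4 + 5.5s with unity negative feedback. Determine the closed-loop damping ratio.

ζ = 0.659

Forward path: (28.4 + 5.5s)·0.64/(s(s+2.1)). The closed-loop characteristic equation is s² + (2.1 + 0.64·5.5)s + 0.64·28.4 = 0.
That is s² + 5.62s + 18.18 = 0, so ω_n = 4.263 rad/s and ζ = 5.62/(2·4.263) = 0.6591.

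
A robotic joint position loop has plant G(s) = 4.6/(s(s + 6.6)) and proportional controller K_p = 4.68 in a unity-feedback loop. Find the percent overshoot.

From 1 + K_pG(s) = 0: s² + 6.6s + 21.53 = 0 ⇒ ω_n = 4.64, ζ = 0.7112.
%OS = 100·exp(−πζ/√(1−ζ²)) = 100·exp(−π·0.7112/√0.4941) = 4.16%.

4.16%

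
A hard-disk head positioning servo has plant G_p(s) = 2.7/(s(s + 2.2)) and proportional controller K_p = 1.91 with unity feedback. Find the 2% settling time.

From 1 + K_pG_p(s) = 0: s² + 2.2s + 5.157 = 0 ⇒ ω_n = 2.271, ζ = 0.4844.
2% settling time T_s ≈ 4/(ζω_n) = 4/1.1 = 3.64 s.

T_s ≈ 3.64 s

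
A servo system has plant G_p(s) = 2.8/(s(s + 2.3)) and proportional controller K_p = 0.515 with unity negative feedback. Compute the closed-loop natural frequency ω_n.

ω_n = 1.2 rad/s

1 + K_p·G_p(s) = 0 gives s² + 2.3s + 1.442 = 0.
So ω_n² = 1.442 ⇒ ω_n = 1.201 rad/s, and ζ = 2.3/(2ω_n) = 0.958.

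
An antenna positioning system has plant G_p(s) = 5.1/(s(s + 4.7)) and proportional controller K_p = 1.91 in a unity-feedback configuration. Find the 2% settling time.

T_s ≈ 1.7 s

From 1 + K_pG_p(s) = 0: s² + 4.7s + 9.741 = 0 ⇒ ω_n = 3.121, ζ = 0.7529.
2% settling time T_s ≈ 4/(ζω_n) = 4/2.35 = 1.7 s.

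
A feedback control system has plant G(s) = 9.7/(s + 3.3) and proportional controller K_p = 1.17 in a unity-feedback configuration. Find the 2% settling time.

T_s ≈ 0.273 s

Closed-loop transfer function: T(s) = K_p·G(s)/(1 + K_p·G(s)) = 11.35/(s + 3.3 + 11.35) = 11.35/(s + 14.65).
Time constant τ = 1/14.65 = 0.06826 s, so the 2% settling time is about 4τ = 0.273 s.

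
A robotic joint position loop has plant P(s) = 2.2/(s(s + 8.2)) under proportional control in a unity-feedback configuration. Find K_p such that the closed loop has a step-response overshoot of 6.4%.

From %OS = 100·exp(−πζ/√(1−ζ²)) = 6.4%, ζ = −ln(0.064)/√(π²+ln²(0.064)) = 0.6585.
Characteristic equation s² + 8.2s + 2.2K_p = 0 gives ζ = 8.2/(2√(2.2K_p)).
Setting ζ = 0.6585: √(2.2K_p) = 8.2/(2·0.6585) = 6.226, so K_p = 38.77/2.2 = 17.6.

K_p = 17.6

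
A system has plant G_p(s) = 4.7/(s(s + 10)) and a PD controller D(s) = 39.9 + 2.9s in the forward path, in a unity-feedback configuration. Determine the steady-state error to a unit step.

The open loop D(s)G_p(s) has a pole at the origin (type 1), so the static position error constant is infinite and e_ss = 1/(1+∞) = 0.

0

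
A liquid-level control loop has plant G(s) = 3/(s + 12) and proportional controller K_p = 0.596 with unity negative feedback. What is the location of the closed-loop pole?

s = -13.79

Closed-loop transfer function: T(s) = K_p·G(s)/(1 + K_p·G(s)) = 1.788/(s + 12 + 1.788) = 1.788/(s + 13.79).
The closed-loop pole is at s = −13.79.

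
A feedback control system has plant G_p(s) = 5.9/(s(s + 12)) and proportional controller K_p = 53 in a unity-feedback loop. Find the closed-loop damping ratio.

1 + K_p·G_p(s) = 0 gives s² + 12s + 312.7 = 0.
Matching s² + 2ζω_n s + ω_n²: ω_n = √312.7 = 17.68 rad/s and 2ζω_n = 12, so ζ = 12/(2·17.68) = 0.339.

ζ = 0.339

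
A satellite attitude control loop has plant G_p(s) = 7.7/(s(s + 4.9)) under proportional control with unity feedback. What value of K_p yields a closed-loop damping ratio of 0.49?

K_p = 3.25

Closed-loop characteristic equation: s² + 4.9s + K_p·7.7 = 0.
So ω_n = √(7.7K_p) and 2ζω_n = 4.9, giving ζ = 4.9/(2√(7.7K_p)).
Setting ζ = 0.49: √(7.7K_p) = 4.9/(2·0.49) = 5, so K_p = 25/7.7 = 3.25.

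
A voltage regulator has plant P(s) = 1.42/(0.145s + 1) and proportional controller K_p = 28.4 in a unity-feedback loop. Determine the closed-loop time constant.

τ = 0.00351 s

Closed loop: T(s) = K_p·P/(1+K_p·P) = 40.33/(0.145s + 1 + 40.33), with pole at s = −(1 + 40.33)/0.145 = −285.
Closed-loop time constant τ = 1/285 = 0.00351 s.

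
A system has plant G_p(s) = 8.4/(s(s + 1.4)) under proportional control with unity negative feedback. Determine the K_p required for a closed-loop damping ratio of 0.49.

Closed-loop characteristic equation: s² + 1.4s + K_p·8.4 = 0.
So ω_n = √(8.4K_p) and 2ζω_n = 1.4, giving ζ = 1.4/(2√(8.4K_p)).
Setting ζ = 0.49: √(8.4K_p) = 1.4/(2·0.49) = 1.429, so K_p = 2.041/8.4 = 0.243.

K_p = 0.243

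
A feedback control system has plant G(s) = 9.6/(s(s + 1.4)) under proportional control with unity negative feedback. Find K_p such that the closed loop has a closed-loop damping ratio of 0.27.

Closed-loop characteristic equation: s² + 1.4s + K_p·9.6 = 0.
So ω_n = √(9.6K_p) and 2ζω_n = 1.4, giving ζ = 1.4/(2√(9.6K_p)).
Setting ζ = 0.27: √(9.6K_p) = 1.4/(2·0.27) = 2.593, so K_p = 6.722/9.6 = 0.7.

K_p = 0.7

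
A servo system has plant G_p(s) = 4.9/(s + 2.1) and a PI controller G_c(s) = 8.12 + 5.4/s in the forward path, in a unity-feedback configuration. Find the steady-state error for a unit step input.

The open loop G_c(s)G_p(s) has a pole at the origin (type 1), so the static position error constant is infinite and e_ss = 1/(1+∞) = 0.

0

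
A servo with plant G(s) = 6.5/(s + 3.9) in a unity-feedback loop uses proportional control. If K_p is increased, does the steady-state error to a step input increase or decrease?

The position error constant K_pos = K_p·G(0) grows with K_p, and e_ss = 1/(1+K_pos) falls.

decrease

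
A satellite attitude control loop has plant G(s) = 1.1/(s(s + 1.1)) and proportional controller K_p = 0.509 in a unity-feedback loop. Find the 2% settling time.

From 1 + K_pG(s) = 0: s² + 1.1s + 0.5599 = 0 ⇒ ω_n = 0.7483, ζ = 0.735.
2% settling time T_s ≈ 4/(ζω_n) = 4/0.55 = 7.27 s.

T_s ≈ 7.27 s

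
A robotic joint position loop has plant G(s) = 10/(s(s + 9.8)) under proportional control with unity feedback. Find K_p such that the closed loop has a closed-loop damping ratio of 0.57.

K_p = 7.39

Closed-loop characteristic equation: s² + 9.8s + K_p·10 = 0.
So ω_n = √(10K_p) and 2ζω_n = 9.8, giving ζ = 9.8/(2√(10K_p)).
Setting ζ = 0.57: √(10K_p) = 9.8/(2·0.57) = 8.596, so K_p = 73.9/10 = 7.39.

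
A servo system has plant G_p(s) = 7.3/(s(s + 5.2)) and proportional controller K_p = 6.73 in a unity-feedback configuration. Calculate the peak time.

The closed-loop denominator s² + 5.2s + 49.13 gives ω_n = √49.13 = 7.009 and ζ = 5.2/(2ω_n) = 0.3709.
Damped frequency ω_d = ω_n√(1−ζ²) = 6.509 rad/s, so peak time T_p = π/ω_d = 0.483 s.

T_p = 0.483 s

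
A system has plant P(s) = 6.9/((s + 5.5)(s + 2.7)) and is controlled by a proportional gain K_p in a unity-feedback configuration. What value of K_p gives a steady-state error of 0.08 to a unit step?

For a type-0 loop with proportional control, e_ss = 1/(1 + K_p·P(0)).
P(0) = 0.4646. Require 1/(1 + K_p·0.4646) = 0.08, so 1 + 0.4646·K_p = 12.5.
K_p = (12.5 − 1)/0.4646 = 24.8.

K_p = 24.8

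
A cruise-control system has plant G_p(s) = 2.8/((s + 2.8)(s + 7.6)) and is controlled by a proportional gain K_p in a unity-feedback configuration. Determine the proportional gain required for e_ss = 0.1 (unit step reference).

K_p = 68.4

Steady-state error for a unit step on this type-0 loop is 1/(1 + K_p·G_p(0)).
G_p(0) = 0.1316. Require 1/(1 + K_p·0.1316) = 0.1, so 1 + 0.1316·K_p = 10.
K_p = (10 − 1)/0.1316 = 68.4.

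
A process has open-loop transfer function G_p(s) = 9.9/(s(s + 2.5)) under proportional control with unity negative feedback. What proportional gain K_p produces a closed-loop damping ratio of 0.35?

K_p = 1.29

Closed-loop characteristic equation: s² + 2.5s + K_p·9.9 = 0.
So ω_n = √(9.9K_p) and 2ζω_n = 2.5, giving ζ = 2.5/(2√(9.9K_p)).
Setting ζ = 0.35: √(9.9K_p) = 2.5/(2·0.35) = 3.571, so K_p = 12.76/9.9 = 1.29.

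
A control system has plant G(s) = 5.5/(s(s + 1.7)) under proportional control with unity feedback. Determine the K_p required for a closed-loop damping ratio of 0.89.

Closed-loop characteristic equation: s² + 1.7s + K_p·5.5 = 0.
So ω_n = √(5.5K_p) and 2ζω_n = 1.7, giving ζ = 1.7/(2√(5.5K_p)).
Setting ζ = 0.89: √(5.5K_p) = 1.7/(2·0.89) = 0.9551, so K_p = 0.9121/5.5 = 0.166.

K_p = 0.166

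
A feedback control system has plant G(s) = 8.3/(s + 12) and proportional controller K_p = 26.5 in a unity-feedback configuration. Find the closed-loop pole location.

Closed-loop transfer function: T(s) = K_p·G(s)/(1 + K_p·G(s)) = 220/(s + 12 + 220) = 220/(s + 232).
The closed-loop pole is at s = −232.

s = -232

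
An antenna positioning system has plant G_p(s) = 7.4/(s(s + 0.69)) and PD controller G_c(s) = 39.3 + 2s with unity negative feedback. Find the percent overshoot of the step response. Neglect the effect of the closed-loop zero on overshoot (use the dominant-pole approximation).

20.2%

Forward path: (39.3 + 2s)·7.4/(s(s+0.69)). The closed-loop characteristic equation is s² + (0.69 + 7.4·2)s + 7.4·39.3 = 0.
That is s² + 15.49s + 290.8 = 0, so ω_n = 17.05 rad/s and ζ = 15.49/(2·17.05) = 0.4542.
%OS = 100·exp(−πζ/√(1−ζ²)) = 20.2%.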